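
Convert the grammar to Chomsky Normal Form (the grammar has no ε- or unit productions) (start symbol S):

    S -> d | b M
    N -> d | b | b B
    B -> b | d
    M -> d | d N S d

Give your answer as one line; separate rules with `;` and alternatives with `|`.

Introduce a nonterminal for each terminal appearing in a rule of length ≥ 2: X1 → b, X2 → d.
Binarize each right-hand side of length ≥ 3 by chaining fresh nonterminals (Y1, Y2, …): affected rules were M → X2 N S X2.

S -> d | X1 M; N -> d | b | X1 B; B -> b | d; M -> d | X2 Y1; X1 -> b; X2 -> d; Y1 -> N Y2; Y2 -> S X2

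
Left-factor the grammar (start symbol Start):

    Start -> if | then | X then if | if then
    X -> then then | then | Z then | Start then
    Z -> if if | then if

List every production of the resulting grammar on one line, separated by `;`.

Start -> then | X then if | if Start1; X -> Z then | Start then | then X1; Z -> if if | then if; Start1 -> ε | then; X1 -> then | ε

Start has alternatives sharing prefix 'if': factor to Start → if Start1 with Start1 → ε | then.
X has alternatives sharing prefix 'then': factor to X → then X1 with X1 → then | ε.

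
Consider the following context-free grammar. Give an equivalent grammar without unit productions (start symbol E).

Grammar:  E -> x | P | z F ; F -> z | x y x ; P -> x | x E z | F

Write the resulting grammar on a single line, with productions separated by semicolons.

E -> x | z F | x E z | z | x y x; F -> z | x y x; P -> z | x y x | x | x E z

Unit pairs: E ⇒* {F, P}; P ⇒* {F}.
For every A with A ⇒* B via unit rules, add B's non-unit alternatives to A; then delete every rule of the form X → Y.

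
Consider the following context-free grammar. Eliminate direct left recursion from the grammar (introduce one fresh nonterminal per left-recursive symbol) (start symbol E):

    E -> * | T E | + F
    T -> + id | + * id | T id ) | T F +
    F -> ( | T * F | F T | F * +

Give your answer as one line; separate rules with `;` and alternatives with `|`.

Directly left-recursive nonterminals: T, F.
For T: α = {id ), F +}, β = {+ id, + * id}. Rewrite as T → β T' and T' → α T' | ε.
For F: α = {T, * +}, β = {(, T * F}. Rewrite as F → β F' and F' → α F' | ε.

E -> * | T E | + F; T -> + id T' | + * id T'; F -> ( F' | T * F F'; T' -> id ) T' | F + T' | ε; F' -> T F' | * + F' | ε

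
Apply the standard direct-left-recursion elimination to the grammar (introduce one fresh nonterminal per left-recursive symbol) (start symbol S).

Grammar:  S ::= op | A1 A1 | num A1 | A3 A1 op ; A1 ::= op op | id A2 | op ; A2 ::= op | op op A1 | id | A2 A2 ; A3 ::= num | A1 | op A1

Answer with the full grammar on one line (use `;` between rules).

Left recursion appears on A2.
For A2: α = {A2}, β = {op, op op A1, id}. Rewrite as A2 → β A2' and A2' → α A2' | ε.

S ::= op | A1 A1 | num A1 | A3 A1 op; A1 ::= op op | id A2 | op; A2 ::= op A2' | op op A1 A2' | id A2'; A3 ::= num | A1 | op A1; A2' ::= A2 A2' | ε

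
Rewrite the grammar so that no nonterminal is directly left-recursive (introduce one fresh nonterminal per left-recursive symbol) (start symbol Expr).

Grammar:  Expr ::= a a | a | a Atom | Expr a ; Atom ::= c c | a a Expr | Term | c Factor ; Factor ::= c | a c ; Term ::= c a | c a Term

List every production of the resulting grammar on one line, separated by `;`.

Directly left-recursive nonterminal: Expr.
For Expr: α = {a}, β = {a a, a, a Atom}. Rewrite as Expr → β Expr1 and Expr1 → α Expr1 | ε.

Expr ::= a a Expr1 | a Expr1 | a Atom Expr1; Atom ::= c c | a a Expr | Term | c Factor; Factor ::= c | a c; Term ::= c a | c a Term; Expr1 ::= a Expr1 | ε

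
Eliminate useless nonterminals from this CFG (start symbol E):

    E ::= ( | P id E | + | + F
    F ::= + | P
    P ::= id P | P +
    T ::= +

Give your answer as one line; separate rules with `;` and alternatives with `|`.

Generating nonterminals: {E, F, T}.
Reachable from E after that: {E, F}.
Removed useless symbols: {P, T} and every production mentioning them.

E ::= ( | + | + F; F ::= +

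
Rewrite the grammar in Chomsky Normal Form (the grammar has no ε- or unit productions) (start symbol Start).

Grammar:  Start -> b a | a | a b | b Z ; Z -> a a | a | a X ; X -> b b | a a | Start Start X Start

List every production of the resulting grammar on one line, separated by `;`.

Start -> X1 X2 | a | X2 X1 | X1 Z; Z -> X2 X2 | a | X2 X; X -> X1 X1 | X2 X2 | Start Y1; X1 -> b; X2 -> a; Y1 -> Start Y2; Y2 -> X Start

Introduce a nonterminal for each terminal appearing in a rule of length ≥ 2: X1 → b, X2 → a.
Binarize each right-hand side of length ≥ 3 by chaining fresh nonterminals (Y1, Y2, …): affected rules were X → Start Start X Start.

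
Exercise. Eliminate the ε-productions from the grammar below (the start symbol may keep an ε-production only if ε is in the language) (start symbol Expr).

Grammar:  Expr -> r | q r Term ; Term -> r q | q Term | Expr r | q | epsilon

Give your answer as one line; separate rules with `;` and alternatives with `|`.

Nullable set = {Term}.
ε ∉ L(G), so no ε-production is kept.
Add the nullable-subset variants: Expr → q r Term gives q r Term | q r. Term → q Term gives q Term | q.

Expr -> r | q r Term | q r; Term -> r q | q Term | q | Expr r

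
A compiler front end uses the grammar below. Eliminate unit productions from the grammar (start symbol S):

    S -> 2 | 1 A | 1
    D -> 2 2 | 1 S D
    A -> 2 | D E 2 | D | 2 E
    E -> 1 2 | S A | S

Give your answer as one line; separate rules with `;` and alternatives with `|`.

S -> 2 | 1 A | 1; D -> 2 2 | 1 S D; A -> 2 2 | 1 S D | 2 | D E 2 | 2 E; E -> 1 2 | S A | 2 | 1 A | 1

Unit pairs: A ⇒* {D}; E ⇒* {S}.
Replace each nonterminal's rules with the union of the non-unit rules of every nonterminal it unit-derives.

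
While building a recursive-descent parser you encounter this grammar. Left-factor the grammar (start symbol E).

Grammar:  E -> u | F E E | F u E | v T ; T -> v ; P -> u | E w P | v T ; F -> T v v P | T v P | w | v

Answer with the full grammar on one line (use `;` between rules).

E -> u | v T | F E'; T -> v; P -> u | E w P | v T; F -> w | v | T v F'; E' -> E E | u E; F' -> v P | P

E has alternatives sharing prefix 'F': factor to E → F E' with E' → E E | u E.
F has alternatives sharing prefix 'T v': factor to F → T v F' with F' → v P | P.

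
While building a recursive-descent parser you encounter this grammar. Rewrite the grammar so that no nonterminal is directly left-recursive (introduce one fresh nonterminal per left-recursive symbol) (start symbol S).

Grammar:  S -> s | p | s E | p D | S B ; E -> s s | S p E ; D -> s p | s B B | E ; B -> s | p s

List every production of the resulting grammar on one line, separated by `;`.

S -> s S' | p S' | s E S' | p D S'; E -> s s | S p E; D -> s p | s B B | E; B -> s | p s; S' -> B S' | ε

S is directly left-recursive.
For S: α = {B}, β = {s, p, s E, p D}. Rewrite as S → β S' and S' → α S' | ε.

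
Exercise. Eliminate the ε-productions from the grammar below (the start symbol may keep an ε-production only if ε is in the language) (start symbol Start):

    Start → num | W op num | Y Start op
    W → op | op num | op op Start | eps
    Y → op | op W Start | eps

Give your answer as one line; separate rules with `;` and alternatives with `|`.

Nullable set = {W, Y}.
ε ∉ L(G), so no ε-production is kept.
Add the nullable-subset variants: Start → W op num gives W op num | op num. Start → Y Start op gives Y Start op | Start op. Y → op W Start gives op W Start | op Start.

Start → num | W op num | op num | Y Start op | Start op; W → op | op num | op op Start; Y → op | op W Start | op Start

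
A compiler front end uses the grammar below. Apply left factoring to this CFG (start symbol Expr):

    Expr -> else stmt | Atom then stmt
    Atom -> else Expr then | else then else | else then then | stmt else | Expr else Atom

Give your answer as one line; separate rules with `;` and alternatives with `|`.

Expr -> else stmt | Atom then stmt; Atom -> stmt else | Expr else Atom | else Atom1; Atom1 -> Expr then | then Atom11; Atom11 -> else | then

Atom has alternatives sharing prefix 'else': factor to Atom → else Atom1 with Atom1 → Expr then | then else | then then.
Atom1 has alternatives sharing prefix 'then': factor to Atom1 → then Atom11 with Atom11 → else | then.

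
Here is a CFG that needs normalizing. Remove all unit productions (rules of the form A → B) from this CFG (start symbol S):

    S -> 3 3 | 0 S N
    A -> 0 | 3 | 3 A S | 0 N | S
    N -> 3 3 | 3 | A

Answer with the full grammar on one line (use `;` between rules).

Unit pairs: A ⇒* {S}; N ⇒* {A, S}.
Replace each nonterminal's rules with the union of the non-unit rules of every nonterminal it unit-derives.

S -> 3 3 | 0 S N; A -> 3 3 | 0 S N | 0 | 3 | 3 A S | 0 N; N -> 3 3 | 0 S N | 3 | 0 | 3 A S | 0 N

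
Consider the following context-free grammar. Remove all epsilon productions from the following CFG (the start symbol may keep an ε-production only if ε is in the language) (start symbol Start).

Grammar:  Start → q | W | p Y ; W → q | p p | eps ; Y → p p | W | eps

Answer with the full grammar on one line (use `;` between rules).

Start → q | W | p Y | p | eps; W → q | p p; Y → p p | W

Nullable nonterminals: {Start, W, Y}.
ε ∈ L(G) since Start is nullable, so keep Start → ε.
For each production, add variants omitting each subset of nullable occurrences: Start → p Y gives p Y | p.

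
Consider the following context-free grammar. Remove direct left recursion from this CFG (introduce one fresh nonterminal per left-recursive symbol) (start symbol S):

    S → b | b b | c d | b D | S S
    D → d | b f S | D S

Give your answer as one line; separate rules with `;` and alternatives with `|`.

S → b S' | b b S' | c d S' | b D S'; D → d D' | b f S D'; S' → S S' | ε; D' → S D' | ε

Left recursion appears on S, D.
For S: α = {S}, β = {b, b b, c d, b D}. Rewrite as S → β S' and S' → α S' | ε.
For D: α = {S}, β = {d, b f S}. Rewrite as D → β D' and D' → α D' | ε.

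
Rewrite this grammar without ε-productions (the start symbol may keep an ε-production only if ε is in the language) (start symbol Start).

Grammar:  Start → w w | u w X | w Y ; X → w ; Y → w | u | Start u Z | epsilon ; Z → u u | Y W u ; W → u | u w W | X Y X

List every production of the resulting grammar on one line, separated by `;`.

Start → w w | u w X | w Y | w; X → w; Y → w | u | Start u Z; Z → u u | Y W u | W u; W → u | u w W | X Y X | X X

Nullable set = {Y}.
ε ∉ L(G), so no ε-production is kept.
For each production, add variants omitting each subset of nullable occurrences: Start → w Y gives w Y | w. Z → Y W u gives Y W u | W u. W → X Y X gives X Y X | X X.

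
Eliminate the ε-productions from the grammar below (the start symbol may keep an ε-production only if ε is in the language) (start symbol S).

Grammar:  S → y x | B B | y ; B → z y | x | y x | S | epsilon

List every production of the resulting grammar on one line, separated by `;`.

Nullable set = {B, S}.
ε ∈ L(G) since S is nullable, so keep S → ε.
Expand every rule over subsets of its nullable positions: S → B B gives B B | B.

S → y x | B B | B | y | epsilon; B → z y | x | y x | S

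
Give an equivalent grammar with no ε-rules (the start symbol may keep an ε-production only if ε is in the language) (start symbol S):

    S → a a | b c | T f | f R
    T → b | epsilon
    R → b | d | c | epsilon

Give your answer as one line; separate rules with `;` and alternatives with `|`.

Nullable nonterminals: {R, T}.
ε ∉ L(G), so no ε-production is kept.
Expand every rule over subsets of its nullable positions: S → T f gives T f | f.

S → a a | b c | T f | f | f R; T → b; R → b | d | c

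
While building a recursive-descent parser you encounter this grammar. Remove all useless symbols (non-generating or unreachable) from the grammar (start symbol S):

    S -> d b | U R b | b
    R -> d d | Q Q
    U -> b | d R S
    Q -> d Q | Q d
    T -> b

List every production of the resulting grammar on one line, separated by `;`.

Generating nonterminals: {R, S, T, U}.
Reachable from S after that: {R, S, U}.
Removed useless symbols: {Q, T} and every production mentioning them.

S -> d b | U R b | b; R -> d d; U -> b | d R S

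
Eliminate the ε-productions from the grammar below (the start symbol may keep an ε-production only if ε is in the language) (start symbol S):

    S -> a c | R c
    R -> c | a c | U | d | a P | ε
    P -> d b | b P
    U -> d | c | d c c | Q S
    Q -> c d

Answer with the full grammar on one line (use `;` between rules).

The nullable symbols are {R}.
ε ∉ L(G), so no ε-production is kept.
For each production, add variants omitting each subset of nullable occurrences: S → R c gives R c | c.

S -> a c | R c | c; R -> c | a c | U | d | a P; P -> d b | b P; U -> d | c | d c c | Q S; Q -> c d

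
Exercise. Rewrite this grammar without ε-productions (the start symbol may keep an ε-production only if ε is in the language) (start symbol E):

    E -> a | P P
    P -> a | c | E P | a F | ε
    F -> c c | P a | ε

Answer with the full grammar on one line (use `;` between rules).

Nullable nonterminals: {E, F, P}.
ε ∈ L(G) since E is nullable, so keep E → ε.
For each production, add variants omitting each subset of nullable occurrences: E → P P gives P P | P. P → E P gives E P | E. F → P a gives P a | a.

E -> a | P P | P | ε; P -> a | c | E P | E | a F; F -> c c | P a | a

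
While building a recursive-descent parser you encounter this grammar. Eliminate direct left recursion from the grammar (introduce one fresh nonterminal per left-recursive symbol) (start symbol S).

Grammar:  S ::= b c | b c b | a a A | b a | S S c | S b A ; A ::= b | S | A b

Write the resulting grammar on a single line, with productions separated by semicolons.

S, A are directly left-recursive.
For S: α = {S c, b A}, β = {b c, b c b, a a A, b a}. Rewrite as S → β S' and S' → α S' | ε.
For A: α = {b}, β = {b, S}. Rewrite as A → β A' and A' → α A' | ε.

S ::= b c S' | b c b S' | a a A S' | b a S'; A ::= b A' | S A'; S' ::= S c S' | b A S' | ε; A' ::= b A' | ε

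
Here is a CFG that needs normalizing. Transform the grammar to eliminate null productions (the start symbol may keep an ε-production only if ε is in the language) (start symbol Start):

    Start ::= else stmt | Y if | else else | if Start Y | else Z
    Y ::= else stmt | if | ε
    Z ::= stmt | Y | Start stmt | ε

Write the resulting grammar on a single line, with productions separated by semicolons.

Start ::= else stmt | Y if | if | else else | if Start Y | if Start | else Z | else; Y ::= else stmt | if; Z ::= stmt | Y | Start stmt

Nullable set = {Y, Z}.
ε ∉ L(G), so no ε-production is kept.
Expand every rule over subsets of its nullable positions: Start → Y if gives Y if | if. Start → if Start Y gives if Start Y | if Start. Start → else Z gives else Z | else.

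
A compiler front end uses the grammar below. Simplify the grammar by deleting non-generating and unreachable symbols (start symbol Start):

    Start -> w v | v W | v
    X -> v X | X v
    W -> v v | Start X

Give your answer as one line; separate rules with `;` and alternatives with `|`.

Generating nonterminals: {Start, W}.
Reachable from Start after that: {Start, W}.
Removed useless symbols: {X} and every production mentioning them.

Start -> w v | v W | v; W -> v v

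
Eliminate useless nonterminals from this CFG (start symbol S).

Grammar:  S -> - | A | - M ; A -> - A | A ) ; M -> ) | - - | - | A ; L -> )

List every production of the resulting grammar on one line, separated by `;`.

Generating nonterminals: {L, M, S}.
Reachable from S after that: {M, S}.
Removed useless symbols: {A, L} and every production mentioning them.

S -> - | - M; M -> ) | - - | -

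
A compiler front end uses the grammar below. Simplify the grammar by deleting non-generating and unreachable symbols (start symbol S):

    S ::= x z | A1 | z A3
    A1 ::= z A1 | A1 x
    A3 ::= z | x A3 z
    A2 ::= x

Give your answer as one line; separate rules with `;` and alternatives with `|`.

S ::= x z | z A3; A3 ::= z | x A3 z

Generating nonterminals: {A2, A3, S}.
Reachable from S after that: {A3, S}.
Removed useless symbols: {A1, A2} and every production mentioning them.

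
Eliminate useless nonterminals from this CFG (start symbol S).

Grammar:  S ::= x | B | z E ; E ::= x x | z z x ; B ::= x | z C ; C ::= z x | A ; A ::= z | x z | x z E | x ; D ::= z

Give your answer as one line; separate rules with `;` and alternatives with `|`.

Generating nonterminals: {A, B, C, D, E, S}.
Reachable from S after that: {A, B, C, E, S}.
Removed useless symbols: {D} and every production mentioning them.

S ::= x | B | z E; E ::= x x | z z x; B ::= x | z C; C ::= z x | A; A ::= z | x z | x z E | x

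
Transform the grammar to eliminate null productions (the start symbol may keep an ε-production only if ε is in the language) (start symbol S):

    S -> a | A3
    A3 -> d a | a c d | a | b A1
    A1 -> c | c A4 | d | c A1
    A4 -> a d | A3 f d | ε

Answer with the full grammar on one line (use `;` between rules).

The nullable symbols are {A4}.
ε ∉ L(G), so no ε-production is kept.

S -> a | A3; A3 -> d a | a c d | a | b A1; A1 -> c | c A4 | d | c A1; A4 -> a d | A3 f d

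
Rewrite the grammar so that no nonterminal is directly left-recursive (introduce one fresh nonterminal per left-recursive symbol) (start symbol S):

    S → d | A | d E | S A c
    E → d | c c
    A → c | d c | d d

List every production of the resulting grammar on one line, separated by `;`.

S is directly left-recursive.
For S: α = {A c}, β = {d, A, d E}. Rewrite as S → β S' and S' → α S' | ε.

S → d S' | A S' | d E S'; E → d | c c; A → c | d c | d d; S' → A c S' | ε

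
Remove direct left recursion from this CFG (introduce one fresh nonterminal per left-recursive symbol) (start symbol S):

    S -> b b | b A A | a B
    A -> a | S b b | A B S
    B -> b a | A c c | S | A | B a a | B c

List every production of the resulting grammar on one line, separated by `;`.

S -> b b | b A A | a B; A -> a A' | S b b A'; B -> b a B' | A c c B' | S B' | A B'; A' -> B S A' | ε; B' -> a a B' | c B' | ε

Directly left-recursive nonterminals: A, B.
For A: α = {B S}, β = {a, S b b}. Rewrite as A → β A' and A' → α A' | ε.
For B: α = {a a, c}, β = {b a, A c c, S, A}. Rewrite as B → β B' and B' → α B' | ε.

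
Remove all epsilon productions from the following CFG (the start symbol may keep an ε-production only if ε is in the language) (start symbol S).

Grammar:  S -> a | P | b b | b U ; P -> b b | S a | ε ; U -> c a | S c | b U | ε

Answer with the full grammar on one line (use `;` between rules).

Nullable nonterminals: {P, S, U}.
ε ∈ L(G) since S is nullable, so keep S → ε.
Add the nullable-subset variants: S → b U gives b U | b. P → S a gives S a | a. U → S c gives S c | c. U → b U gives b U | b.

S -> a | P | b b | b U | b | ε; P -> b b | S a | a; U -> c a | S c | c | b U | b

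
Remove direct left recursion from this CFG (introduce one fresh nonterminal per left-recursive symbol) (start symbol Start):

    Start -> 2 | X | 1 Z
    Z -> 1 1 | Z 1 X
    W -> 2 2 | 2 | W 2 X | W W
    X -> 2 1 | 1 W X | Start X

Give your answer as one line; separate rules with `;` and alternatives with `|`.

Directly left-recursive nonterminals: Z, W.
For Z: α = {1 X}, β = {1 1}. Rewrite as Z → β Z1 and Z1 → α Z1 | ε.
For W: α = {2 X, W}, β = {2 2, 2}. Rewrite as W → β W1 and W1 → α W1 | ε.

Start -> 2 | X | 1 Z; Z -> 1 1 Z1; W -> 2 2 W1 | 2 W1; X -> 2 1 | 1 W X | Start X; Z1 -> 1 X Z1 | ε; W1 -> 2 X W1 | W W1 | ε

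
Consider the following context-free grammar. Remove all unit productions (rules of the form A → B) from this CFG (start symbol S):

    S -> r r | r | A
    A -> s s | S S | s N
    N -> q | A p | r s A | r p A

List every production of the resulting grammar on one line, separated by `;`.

S -> r r | r | s s | S S | s N; A -> s s | S S | s N; N -> q | A p | r s A | r p A

Unit pairs: S ⇒* {A}.
For each unit pair (A, B), copy every non-unit production of B to A, then drop all unit productions.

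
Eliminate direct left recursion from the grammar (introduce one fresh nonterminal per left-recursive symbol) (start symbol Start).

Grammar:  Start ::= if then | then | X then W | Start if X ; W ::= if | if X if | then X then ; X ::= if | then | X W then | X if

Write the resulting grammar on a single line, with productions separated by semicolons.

Start ::= if then Start1 | then Start1 | X then W Start1; W ::= if | if X if | then X then; X ::= if X1 | then X1; Start1 ::= if X Start1 | ε; X1 ::= W then X1 | if X1 | ε

Directly left-recursive nonterminals: Start, X.
For Start: α = {if X}, β = {if then, then, X then W}. Rewrite as Start → β Start1 and Start1 → α Start1 | ε.
For X: α = {W then, if}, β = {if, then}. Rewrite as X → β X1 and X1 → α X1 | ε.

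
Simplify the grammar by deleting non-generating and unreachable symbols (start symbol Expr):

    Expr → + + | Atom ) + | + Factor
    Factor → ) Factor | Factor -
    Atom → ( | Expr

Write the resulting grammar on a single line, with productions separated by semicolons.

Generating nonterminals: {Atom, Expr}.
Reachable from Expr after that: {Atom, Expr}.
Removed useless symbols: {Factor} and every production mentioning them.

Expr → + + | Atom ) +; Atom → ( | Expr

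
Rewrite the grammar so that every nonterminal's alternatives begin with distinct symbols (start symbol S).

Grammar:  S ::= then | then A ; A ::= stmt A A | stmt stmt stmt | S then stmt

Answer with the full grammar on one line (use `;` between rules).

S ::= then S'; A ::= S then stmt | stmt A'; S' ::= ε | A; A' ::= A A | stmt stmt

S has alternatives sharing prefix 'then': factor to S → then S' with S' → ε | A.
A has alternatives sharing prefix 'stmt': factor to A → stmt A' with A' → A A | stmt stmt.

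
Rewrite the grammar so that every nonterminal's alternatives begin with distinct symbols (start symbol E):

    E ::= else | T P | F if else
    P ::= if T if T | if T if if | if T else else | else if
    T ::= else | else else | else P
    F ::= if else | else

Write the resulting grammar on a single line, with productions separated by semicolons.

E ::= else | T P | F if else; P ::= else if | if T P'; T ::= else T'; F ::= if else | else; P' ::= else else | if P''; T' ::= ε | else | P; P'' ::= T | if

P has alternatives sharing prefix 'if T': factor to P → if T P' with P' → if T | if if | else else.
T has alternatives sharing prefix 'else': factor to T → else T' with T' → ε | else | P.
P' has alternatives sharing prefix 'if': factor to P' → if P'' with P'' → T | if.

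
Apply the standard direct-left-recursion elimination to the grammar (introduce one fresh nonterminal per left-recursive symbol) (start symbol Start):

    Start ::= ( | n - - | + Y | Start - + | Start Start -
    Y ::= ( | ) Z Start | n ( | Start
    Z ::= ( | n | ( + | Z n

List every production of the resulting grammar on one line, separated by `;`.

Left recursion appears on Start, Z.
For Start: α = {- +, Start -}, β = {(, n - -, + Y}. Rewrite as Start → β Start1 and Start1 → α Start1 | ε.
For Z: α = {n}, β = {(, n, ( +}. Rewrite as Z → β Z1 and Z1 → α Z1 | ε.

Start ::= ( Start1 | n - - Start1 | + Y Start1; Y ::= ( | ) Z Start | n ( | Start; Z ::= ( Z1 | n Z1 | ( + Z1; Start1 ::= - + Start1 | Start - Start1 | ε; Z1 ::= n Z1 | ε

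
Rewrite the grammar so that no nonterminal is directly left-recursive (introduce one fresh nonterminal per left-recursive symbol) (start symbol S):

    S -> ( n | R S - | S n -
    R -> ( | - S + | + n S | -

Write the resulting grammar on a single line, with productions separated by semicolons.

S -> ( n S' | R S - S'; R -> ( | - S + | + n S | -; S' -> n - S' | eps

Directly left-recursive nonterminal: S.
For S: α = {n -}, β = {( n, R S -}. Rewrite as S → β S' and S' → α S' | ε.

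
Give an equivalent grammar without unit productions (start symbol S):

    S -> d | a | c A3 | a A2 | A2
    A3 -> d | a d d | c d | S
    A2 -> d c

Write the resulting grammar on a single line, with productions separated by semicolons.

Unit pairs: A3 ⇒* {A2, S}; S ⇒* {A2}.
For each unit pair (A, B), copy every non-unit production of B to A, then drop all unit productions.

S -> d c | d | a | c A3 | a A2; A3 -> d c | d | a | c A3 | a A2 | a d d | c d; A2 -> d c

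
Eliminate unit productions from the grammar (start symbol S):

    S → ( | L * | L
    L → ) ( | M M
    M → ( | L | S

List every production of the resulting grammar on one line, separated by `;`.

Unit pairs: M ⇒* {L, S}; S ⇒* {L}.
For every A with A ⇒* B via unit rules, add B's non-unit alternatives to A; then delete every rule of the form X → Y.

S → ) ( | M M | ( | L *; L → ) ( | M M; M → ) ( | M M | ( | L *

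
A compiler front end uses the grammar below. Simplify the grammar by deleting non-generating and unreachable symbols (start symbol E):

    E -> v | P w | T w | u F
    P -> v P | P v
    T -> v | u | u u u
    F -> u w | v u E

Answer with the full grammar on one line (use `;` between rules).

E -> v | T w | u F; T -> v | u | u u u; F -> u w | v u E

Generating nonterminals: {E, F, T}.
Reachable from E after that: {E, F, T}.
Removed useless symbols: {P} and every production mentioning them.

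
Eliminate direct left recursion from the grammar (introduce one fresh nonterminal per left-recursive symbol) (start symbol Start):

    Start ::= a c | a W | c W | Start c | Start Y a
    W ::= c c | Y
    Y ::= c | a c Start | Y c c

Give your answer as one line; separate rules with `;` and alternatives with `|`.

Left recursion appears on Start, Y.
For Start: α = {c, Y a}, β = {a c, a W, c W}. Rewrite as Start → β Start1 and Start1 → α Start1 | ε.
For Y: α = {c c}, β = {c, a c Start}. Rewrite as Y → β Y1 and Y1 → α Y1 | ε.

Start ::= a c Start1 | a W Start1 | c W Start1; W ::= c c | Y; Y ::= c Y1 | a c Start Y1; Start1 ::= c Start1 | Y a Start1 | ε; Y1 ::= c c Y1 | ε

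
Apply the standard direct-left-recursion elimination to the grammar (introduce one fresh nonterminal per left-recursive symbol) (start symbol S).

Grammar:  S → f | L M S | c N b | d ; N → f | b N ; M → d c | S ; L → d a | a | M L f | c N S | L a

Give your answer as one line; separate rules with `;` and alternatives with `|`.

S → f | L M S | c N b | d; N → f | b N; M → d c | S; L → d a L' | a L' | M L f L' | c N S L'; L' → a L' | eps

Directly left-recursive nonterminal: L.
For L: α = {a}, β = {d a, a, M L f, c N S}. Rewrite as L → β L' and L' → α L' | ε.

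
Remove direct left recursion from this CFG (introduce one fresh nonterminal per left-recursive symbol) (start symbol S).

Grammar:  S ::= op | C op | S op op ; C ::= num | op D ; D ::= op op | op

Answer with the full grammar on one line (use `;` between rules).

S is directly left-recursive.
For S: α = {op op}, β = {op, C op}. Rewrite as S → β S' and S' → α S' | ε.

S ::= op S' | C op S'; C ::= num | op D; D ::= op op | op; S' ::= op op S' | epsilon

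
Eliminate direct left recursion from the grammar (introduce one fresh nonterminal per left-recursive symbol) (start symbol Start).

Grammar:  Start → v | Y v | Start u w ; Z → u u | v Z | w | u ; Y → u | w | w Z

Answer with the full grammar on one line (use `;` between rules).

Start is directly left-recursive.
For Start: α = {u w}, β = {v, Y v}. Rewrite as Start → β Start1 and Start1 → α Start1 | ε.

Start → v Start1 | Y v Start1; Z → u u | v Z | w | u; Y → u | w | w Z; Start1 → u w Start1 | ε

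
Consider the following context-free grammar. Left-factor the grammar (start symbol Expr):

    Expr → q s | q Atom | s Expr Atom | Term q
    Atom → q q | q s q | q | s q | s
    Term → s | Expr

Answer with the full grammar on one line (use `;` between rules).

Expr has alternatives sharing prefix 'q': factor to Expr → q Expr1 with Expr1 → s | Atom.
Atom has alternatives sharing prefix 'q': factor to Atom → q Atom1 with Atom1 → q | s q | ε.
Atom has alternatives sharing prefix 's': factor to Atom → s Atom2 with Atom2 → q | ε.

Expr → s Expr Atom | Term q | q Expr1; Atom → q Atom1 | s Atom2; Term → s | Expr; Expr1 → s | Atom; Atom1 → q | s q | ε; Atom2 → q | ε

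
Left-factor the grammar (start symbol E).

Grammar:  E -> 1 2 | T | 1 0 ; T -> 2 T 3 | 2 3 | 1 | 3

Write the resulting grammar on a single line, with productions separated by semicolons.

E -> T | 1 E'; T -> 1 | 3 | 2 T'; E' -> 2 | 0; T' -> T 3 | 3

E has alternatives sharing prefix '1': factor to E → 1 E' with E' → 2 | 0.
T has alternatives sharing prefix '2': factor to T → 2 T' with T' → T 3 | 3.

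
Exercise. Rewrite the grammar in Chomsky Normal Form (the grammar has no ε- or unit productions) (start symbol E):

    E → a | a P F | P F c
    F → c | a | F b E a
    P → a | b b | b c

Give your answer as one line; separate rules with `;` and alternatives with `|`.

Introduce a nonterminal for each terminal appearing in a rule of length ≥ 2: X1 → a, X2 → c, X3 → b.
Binarize each right-hand side of length ≥ 3 by chaining fresh nonterminals (Y1, Y2, …): affected rules were E → X1 P F; E → P F X2; F → F X3 E X1.

E → a | X1 Y1 | P Y2; F → c | a | F Y3; P → a | X3 X3 | X3 X2; X1 → a; X2 → c; X3 → b; Y1 → P F; Y2 → F X2; Y3 → X3 Y4; Y4 → E X1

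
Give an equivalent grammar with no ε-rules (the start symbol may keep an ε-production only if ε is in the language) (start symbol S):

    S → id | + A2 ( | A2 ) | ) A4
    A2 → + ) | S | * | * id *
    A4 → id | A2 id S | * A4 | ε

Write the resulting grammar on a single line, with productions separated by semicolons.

The nullable symbols are {A4}.
ε ∉ L(G), so no ε-production is kept.
Add the nullable-subset variants: S → ) A4 gives ) A4 | ). A4 → * A4 gives * A4 | *.

S → id | + A2 ( | A2 ) | ) A4 | ); A2 → + ) | S | * | * id *; A4 → id | A2 id S | * A4 | *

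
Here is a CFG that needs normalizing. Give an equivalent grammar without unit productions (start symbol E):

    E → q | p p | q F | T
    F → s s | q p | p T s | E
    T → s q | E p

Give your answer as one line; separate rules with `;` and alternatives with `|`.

E → q | p p | q F | s q | E p; F → q | p p | q F | s s | q p | p T s | s q | E p; T → s q | E p

Unit pairs: E ⇒* {T}; F ⇒* {E, T}.
For each unit pair (A, B), copy every non-unit production of B to A, then drop all unit productions.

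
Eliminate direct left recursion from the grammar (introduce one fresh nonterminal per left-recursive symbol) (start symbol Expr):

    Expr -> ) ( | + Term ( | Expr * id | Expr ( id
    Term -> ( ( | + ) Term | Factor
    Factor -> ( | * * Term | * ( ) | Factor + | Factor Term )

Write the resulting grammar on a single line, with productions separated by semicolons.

Left recursion appears on Expr, Factor.
For Expr: α = {* id, ( id}, β = {) (, + Term (}. Rewrite as Expr → β Expr1 and Expr1 → α Expr1 | ε.
For Factor: α = {+, Term )}, β = {(, * * Term, * ( )}. Rewrite as Factor → β Factor1 and Factor1 → α Factor1 | ε.

Expr -> ) ( Expr1 | + Term ( Expr1; Term -> ( ( | + ) Term | Factor; Factor -> ( Factor1 | * * Term Factor1 | * ( ) Factor1; Expr1 -> * id Expr1 | ( id Expr1 | ε; Factor1 -> + Factor1 | Term ) Factor1 | ε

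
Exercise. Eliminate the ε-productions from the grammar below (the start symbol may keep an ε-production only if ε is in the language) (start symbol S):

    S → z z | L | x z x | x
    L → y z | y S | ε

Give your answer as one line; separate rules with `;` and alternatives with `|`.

S → z z | L | x z x | x | ε; L → y z | y S | y

The nullable symbols are {L, S}.
ε ∈ L(G) since S is nullable, so keep S → ε.
For each production, add variants omitting each subset of nullable occurrences: L → y S gives y S | y.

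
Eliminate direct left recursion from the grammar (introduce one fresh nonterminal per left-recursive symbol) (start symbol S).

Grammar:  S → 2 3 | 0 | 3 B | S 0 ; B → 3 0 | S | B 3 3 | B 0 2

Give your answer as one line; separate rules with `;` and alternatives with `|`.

Directly left-recursive nonterminals: S, B.
For S: α = {0}, β = {2 3, 0, 3 B}. Rewrite as S → β S' and S' → α S' | ε.
For B: α = {3 3, 0 2}, β = {3 0, S}. Rewrite as B → β B' and B' → α B' | ε.

S → 2 3 S' | 0 S' | 3 B S'; B → 3 0 B' | S B'; S' → 0 S' | ε; B' → 3 3 B' | 0 2 B' | ε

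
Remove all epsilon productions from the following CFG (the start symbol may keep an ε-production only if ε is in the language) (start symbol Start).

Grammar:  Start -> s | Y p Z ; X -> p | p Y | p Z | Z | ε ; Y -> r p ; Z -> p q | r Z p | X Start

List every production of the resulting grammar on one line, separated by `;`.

Start -> s | Y p Z; X -> p | p Y | p Z | Z; Y -> r p; Z -> p q | r Z p | X Start | Start

The nullable symbols are {X}.
ε ∉ L(G), so no ε-production is kept.
Expand every rule over subsets of its nullable positions: Z → X Start gives X Start | Start.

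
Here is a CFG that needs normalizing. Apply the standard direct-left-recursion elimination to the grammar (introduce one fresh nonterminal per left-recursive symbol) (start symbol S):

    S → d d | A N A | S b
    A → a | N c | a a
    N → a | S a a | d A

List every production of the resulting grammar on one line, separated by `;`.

Directly left-recursive nonterminal: S.
For S: α = {b}, β = {d d, A N A}. Rewrite as S → β S' and S' → α S' | ε.

S → d d S' | A N A S'; A → a | N c | a a; N → a | S a a | d A; S' → b S' | ε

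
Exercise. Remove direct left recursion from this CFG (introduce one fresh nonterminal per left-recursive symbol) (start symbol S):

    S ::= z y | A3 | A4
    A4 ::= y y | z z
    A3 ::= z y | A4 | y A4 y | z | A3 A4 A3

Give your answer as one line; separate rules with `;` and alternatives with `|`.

S ::= z y | A3 | A4; A4 ::= y y | z z; A3 ::= z y A3' | A4 A3' | y A4 y A3' | z A3'; A3' ::= A4 A3 A3' | epsilon

A3 is directly left-recursive.
For A3: α = {A4 A3}, β = {z y, A4, y A4 y, z}. Rewrite as A3 → β A3' and A3' → α A3' | ε.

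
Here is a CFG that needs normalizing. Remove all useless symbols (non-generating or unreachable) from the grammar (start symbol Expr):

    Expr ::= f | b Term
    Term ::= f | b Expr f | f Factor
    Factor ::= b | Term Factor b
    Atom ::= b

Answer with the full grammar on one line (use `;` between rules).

Expr ::= f | b Term; Term ::= f | b Expr f | f Factor; Factor ::= b | Term Factor b

Generating nonterminals: {Atom, Expr, Factor, Term}.
Reachable from Expr after that: {Expr, Factor, Term}.
Removed useless symbols: {Atom} and every production mentioning them.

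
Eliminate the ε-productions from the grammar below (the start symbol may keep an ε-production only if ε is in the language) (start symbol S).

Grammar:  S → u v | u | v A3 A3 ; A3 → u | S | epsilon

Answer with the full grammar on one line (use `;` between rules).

The nullable symbols are {A3}.
ε ∉ L(G), so no ε-production is kept.
Add the nullable-subset variants: S → v A3 A3 gives v A3 A3 | v A3 | v.

S → u v | u | v A3 A3 | v A3 | v; A3 → u | S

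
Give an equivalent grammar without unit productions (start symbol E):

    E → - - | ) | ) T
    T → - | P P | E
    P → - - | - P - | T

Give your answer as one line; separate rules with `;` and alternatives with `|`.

Unit pairs: P ⇒* {E, T}; T ⇒* {E}.
For each unit pair (A, B), copy every non-unit production of B to A, then drop all unit productions.

E → - - | ) | ) T; T → - - | ) | ) T | - | P P; P → - - | ) | ) T | - P - | - | P P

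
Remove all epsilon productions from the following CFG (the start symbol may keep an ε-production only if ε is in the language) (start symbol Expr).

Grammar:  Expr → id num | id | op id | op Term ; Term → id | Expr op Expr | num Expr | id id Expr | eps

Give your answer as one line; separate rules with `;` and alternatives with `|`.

Expr → id num | id | op id | op Term | op; Term → id | Expr op Expr | num Expr | id id Expr

Nullable nonterminals: {Term}.
ε ∉ L(G), so no ε-production is kept.
Add the nullable-subset variants: Expr → op Term gives op Term | op.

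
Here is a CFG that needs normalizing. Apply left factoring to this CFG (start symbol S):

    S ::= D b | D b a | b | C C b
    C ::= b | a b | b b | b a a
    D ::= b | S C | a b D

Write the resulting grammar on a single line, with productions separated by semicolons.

S ::= b | C C b | D b S'; C ::= a b | b C'; D ::= b | S C | a b D; S' ::= eps | a; C' ::= eps | b | a a

S has alternatives sharing prefix 'D b': factor to S → D b S' with S' → ε | a.
C has alternatives sharing prefix 'b': factor to C → b C' with C' → ε | b | a a.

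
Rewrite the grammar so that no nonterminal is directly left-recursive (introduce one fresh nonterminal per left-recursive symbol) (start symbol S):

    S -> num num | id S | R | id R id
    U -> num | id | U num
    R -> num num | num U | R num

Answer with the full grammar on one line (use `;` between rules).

U, R are directly left-recursive.
For U: α = {num}, β = {num, id}. Rewrite as U → β U' and U' → α U' | ε.
For R: α = {num}, β = {num num, num U}. Rewrite as R → β R' and R' → α R' | ε.

S -> num num | id S | R | id R id; U -> num U' | id U'; R -> num num R' | num U R'; U' -> num U' | ε; R' -> num R' | ε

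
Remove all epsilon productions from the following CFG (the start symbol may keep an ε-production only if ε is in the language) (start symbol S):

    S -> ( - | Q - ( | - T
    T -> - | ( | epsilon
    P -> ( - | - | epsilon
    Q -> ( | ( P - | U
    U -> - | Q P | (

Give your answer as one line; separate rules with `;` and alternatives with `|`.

S -> ( - | Q - ( | - T | -; T -> - | (; P -> ( - | -; Q -> ( | ( P - | ( - | U; U -> - | Q P | Q | (

The nullable symbols are {P, T}.
ε ∉ L(G), so no ε-production is kept.
Add the nullable-subset variants: S → - T gives - T | -. Q → ( P - gives ( P - | ( -. U → Q P gives Q P | Q.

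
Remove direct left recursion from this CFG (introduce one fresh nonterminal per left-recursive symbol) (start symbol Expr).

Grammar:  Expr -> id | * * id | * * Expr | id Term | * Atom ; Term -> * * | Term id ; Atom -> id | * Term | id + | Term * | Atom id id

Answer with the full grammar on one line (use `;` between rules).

Directly left-recursive nonterminals: Term, Atom.
For Term: α = {id}, β = {* *}. Rewrite as Term → β Term1 and Term1 → α Term1 | ε.
For Atom: α = {id id}, β = {id, * Term, id +, Term *}. Rewrite as Atom → β Atom1 and Atom1 → α Atom1 | ε.

Expr -> id | * * id | * * Expr | id Term | * Atom; Term -> * * Term1; Atom -> id Atom1 | * Term Atom1 | id + Atom1 | Term * Atom1; Term1 -> id Term1 | ε; Atom1 -> id id Atom1 | ε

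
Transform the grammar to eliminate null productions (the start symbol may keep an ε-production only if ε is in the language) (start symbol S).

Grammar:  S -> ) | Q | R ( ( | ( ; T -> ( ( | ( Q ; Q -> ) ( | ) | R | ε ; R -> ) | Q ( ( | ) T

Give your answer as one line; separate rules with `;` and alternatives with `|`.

S -> ) | Q | R ( ( | ( | ε; T -> ( ( | ( Q | (; Q -> ) ( | ) | R; R -> ) | Q ( ( | ( ( | ) T

Nullable nonterminals: {Q, S}.
ε ∈ L(G) since S is nullable, so keep S → ε.
For each production, add variants omitting each subset of nullable occurrences: T → ( Q gives ( Q | (. R → Q ( ( gives Q ( ( | ( (.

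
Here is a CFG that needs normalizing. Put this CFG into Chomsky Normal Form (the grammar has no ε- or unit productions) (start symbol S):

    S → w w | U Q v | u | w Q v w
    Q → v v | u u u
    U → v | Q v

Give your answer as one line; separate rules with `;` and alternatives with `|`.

S → X1 X1 | U Y1 | u | X1 Y2; Q → X2 X2 | X3 Y4; U → v | Q X2; X1 → w; X2 → v; X3 → u; Y1 → Q X2; Y2 → Q Y3; Y3 → X2 X1; Y4 → X3 X3

Introduce a nonterminal for each terminal appearing in a rule of length ≥ 2: X1 → w, X2 → v, X3 → u.
Binarize each right-hand side of length ≥ 3 by chaining fresh nonterminals (Y1, Y2, …): affected rules were S → U Q X2; S → X1 Q X2 X1; Q → X3 X3 X3.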